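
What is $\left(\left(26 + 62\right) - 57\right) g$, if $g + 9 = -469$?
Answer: $-14818$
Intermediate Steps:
$g = -478$ ($g = -9 - 469 = -478$)
$\left(\left(26 + 62\right) - 57\right) g = \left(\left(26 + 62\right) - 57\right) \left(-478\right) = \left(88 - 57\right) \left(-478\right) = 31 \left(-478\right) = -14818$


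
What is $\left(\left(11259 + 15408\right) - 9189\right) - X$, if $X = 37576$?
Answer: $-20098$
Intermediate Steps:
$\left(\left(11259 + 15408\right) - 9189\right) - X = \left(\left(11259 + 15408\right) - 9189\right) - 37576 = \left(26667 - 9189\right) - 37576 = 17478 - 37576 = -20098$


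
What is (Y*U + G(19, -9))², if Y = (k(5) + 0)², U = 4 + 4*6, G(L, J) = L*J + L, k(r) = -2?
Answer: 1600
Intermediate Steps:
G(L, J) = L + J*L (G(L, J) = J*L + L = L + J*L)
U = 28 (U = 4 + 24 = 28)
Y = 4 (Y = (-2 + 0)² = (-2)² = 4)
(Y*U + G(19, -9))² = (4*28 + 19*(1 - 9))² = (112 + 19*(-8))² = (112 - 152)² = (-40)² = 1600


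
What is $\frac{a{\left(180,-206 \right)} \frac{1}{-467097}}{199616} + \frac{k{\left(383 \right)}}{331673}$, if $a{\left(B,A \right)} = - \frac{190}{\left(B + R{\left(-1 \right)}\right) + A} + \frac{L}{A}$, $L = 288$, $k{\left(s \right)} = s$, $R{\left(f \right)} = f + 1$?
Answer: $\frac{47816937077582975}{41408845539995828544} \approx 0.0011548$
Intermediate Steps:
$R{\left(f \right)} = 1 + f$
$a{\left(B,A \right)} = - \frac{190}{A + B} + \frac{288}{A}$ ($a{\left(B,A \right)} = - \frac{190}{\left(B + \left(1 - 1\right)\right) + A} + \frac{288}{A} = - \frac{190}{\left(B + 0\right) + A} + \frac{288}{A} = - \frac{190}{B + A} + \frac{288}{A} = - \frac{190}{A + B} + \frac{288}{A}$)
$\frac{a{\left(180,-206 \right)} \frac{1}{-467097}}{199616} + \frac{k{\left(383 \right)}}{331673} = \frac{\frac{2 \left(49 \left(-206\right) + 144 \cdot 180\right)}{\left(-206\right) \left(-206 + 180\right)} \frac{1}{-467097}}{199616} + \frac{383}{331673} = 2 \left(- \frac{1}{206}\right) \frac{1}{-26} \left(-10094 + 25920\right) \left(- \frac{1}{467097}\right) \frac{1}{199616} + 383 \cdot \frac{1}{331673} = 2 \left(- \frac{1}{206}\right) \left(- \frac{1}{26}\right) 15826 \left(- \frac{1}{467097}\right) \frac{1}{199616} + \frac{383}{331673} = \frac{7913}{1339} \left(- \frac{1}{467097}\right) \frac{1}{199616} + \frac{383}{331673} = \left(- \frac{7913}{625442883}\right) \frac{1}{199616} + \frac{383}{331673} = - \frac{7913}{124848406532928} + \frac{383}{331673} = \frac{47816937077582975}{41408845539995828544}$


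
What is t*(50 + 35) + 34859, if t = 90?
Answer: 42509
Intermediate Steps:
t*(50 + 35) + 34859 = 90*(50 + 35) + 34859 = 90*85 + 34859 = 7650 + 34859 = 42509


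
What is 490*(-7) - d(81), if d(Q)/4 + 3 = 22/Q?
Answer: -276946/81 ≈ -3419.1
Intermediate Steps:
d(Q) = -12 + 88/Q (d(Q) = -12 + 4*(22/Q) = -12 + 88/Q)
490*(-7) - d(81) = 490*(-7) - (-12 + 88/81) = -3430 - (-12 + 88*(1/81)) = -3430 - (-12 + 88/81) = -3430 - 1*(-884/81) = -3430 + 884/81 = -276946/81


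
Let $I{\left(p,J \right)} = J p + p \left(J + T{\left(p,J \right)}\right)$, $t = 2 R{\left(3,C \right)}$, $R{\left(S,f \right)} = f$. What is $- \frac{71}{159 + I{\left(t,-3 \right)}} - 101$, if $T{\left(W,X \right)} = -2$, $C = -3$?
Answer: $- \frac{20978}{207} \approx -101.34$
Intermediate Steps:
$t = -6$ ($t = 2 \left(-3\right) = -6$)
$I{\left(p,J \right)} = J p + p \left(-2 + J\right)$ ($I{\left(p,J \right)} = J p + p \left(J - 2\right) = J p + p \left(-2 + J\right)$)
$- \frac{71}{159 + I{\left(t,-3 \right)}} - 101 = - \frac{71}{159 + 2 \left(-6\right) \left(-1 - 3\right)} - 101 = - \frac{71}{159 + 2 \left(-6\right) \left(-4\right)} - 101 = - \frac{71}{159 + 48} - 101 = - \frac{71}{207} - 101 = - \frac{20978}{207}$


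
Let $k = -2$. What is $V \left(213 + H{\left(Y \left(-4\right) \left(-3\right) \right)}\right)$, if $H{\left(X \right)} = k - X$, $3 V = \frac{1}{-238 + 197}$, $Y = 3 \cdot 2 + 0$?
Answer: $- \frac{139}{123} \approx -1.1301$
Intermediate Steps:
$Y = 6$ ($Y = 6 + 0 = 6$)
$V = - \frac{1}{123}$ ($V = \frac{1}{3 \left(-238 + 197\right)} = \frac{1}{3 \left(-41\right)} = \frac{1}{3} \left(- \frac{1}{41}\right) = - \frac{1}{123} \approx -0.0081301$)
$H{\left(X \right)} = -2 - X$
$V \left(213 + H{\left(Y \left(-4\right) \left(-3\right) \right)}\right) = - \frac{213 - \left(2 + 6 \left(-4\right) \left(-3\right)\right)}{123} = - \frac{213 - \left(2 - -72\right)}{123} = - \frac{213 - 74}{123} = \left(- \frac{1}{123}\right) 139 = - \frac{139}{123}$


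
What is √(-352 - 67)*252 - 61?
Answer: -61 + 252*I*√419 ≈ -61.0 + 5158.3*I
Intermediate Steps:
√(-352 - 67)*252 - 61 = √(-419)*252 - 61 = (I*√419)*252 - 61 = 252*I*√419 - 61 = -61 + 252*I*√419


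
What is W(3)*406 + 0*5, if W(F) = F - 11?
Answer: -3248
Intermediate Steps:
W(F) = -11 + F
W(3)*406 + 0*5 = (-11 + 3)*406 + 0*5 = -8*406 + 0 = -3248 + 0 = -3248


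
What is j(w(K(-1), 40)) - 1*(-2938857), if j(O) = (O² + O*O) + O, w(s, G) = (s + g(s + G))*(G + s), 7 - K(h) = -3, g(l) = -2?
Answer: 3259257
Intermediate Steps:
K(h) = 10 (K(h) = 7 - 1*(-3) = 7 + 3 = 10)
w(s, G) = (-2 + s)*(G + s) (w(s, G) = (s - 2)*(G + s) = (-2 + s)*(G + s))
j(O) = O + 2*O² (j(O) = (O² + O²) + O = 2*O² + O = O + 2*O²)
j(w(K(-1), 40)) - 1*(-2938857) = (10² - 2*40 - 2*10 + 40*10)*(1 + 2*(10² - 2*40 - 2*10 + 40*10)) - 1*(-2938857) = (100 - 80 - 20 + 400)*(1 + 2*(100 - 80 - 20 + 400)) + 2938857 = 400*(1 + 2*400) + 2938857 = 400*(1 + 800) + 2938857 = 400*801 + 2938857 = 320400 + 2938857 = 3259257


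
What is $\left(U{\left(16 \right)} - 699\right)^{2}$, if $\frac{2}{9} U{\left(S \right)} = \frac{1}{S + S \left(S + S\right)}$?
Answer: $\frac{60538142025}{123904} \approx 4.8859 \cdot 10^{5}$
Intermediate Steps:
$U{\left(S \right)} = \frac{9}{2 \left(S + 2 S^{2}\right)}$ ($U{\left(S \right)} = \frac{9}{2 \left(S + S \left(S + S\right)\right)} = \frac{9}{2 \left(S + S 2 S\right)} = \frac{9}{2 \left(S + 2 S^{2}\right)}$)
$\left(U{\left(16 \right)} - 699\right)^{2} = \left(\frac{9}{2 \cdot 16 \left(1 + 2 \cdot 16\right)} - 699\right)^{2} = \left(\frac{9}{2} \cdot \frac{1}{16} \frac{1}{1 + 32} - 699\right)^{2} = \left(\frac{9}{2} \cdot \frac{1}{16} \cdot \frac{1}{33} - 699\right)^{2} = \left(\frac{3}{352} - 699\right)^{2} = \left(- \frac{246045}{352}\right)^{2} = \frac{60538142025}{123904}$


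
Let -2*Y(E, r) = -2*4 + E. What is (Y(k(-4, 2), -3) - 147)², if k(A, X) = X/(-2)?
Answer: 81225/4 ≈ 20306.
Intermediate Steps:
k(A, X) = -X/2 (k(A, X) = X*(-½) = -X/2)
Y(E, r) = 4 - E/2 (Y(E, r) = -(-2*4 + E)/2 = -(-8 + E)/2 = 4 - E/2)
(Y(k(-4, 2), -3) - 147)² = ((4 - (-1)*2/4) - 147)² = ((4 - ½*(-1)) - 147)² = ((4 + ½) - 147)² = (9/2 - 147)² = (-285/2)² = 81225/4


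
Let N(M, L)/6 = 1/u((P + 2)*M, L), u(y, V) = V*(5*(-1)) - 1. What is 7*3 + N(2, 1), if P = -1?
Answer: 20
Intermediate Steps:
u(y, V) = -1 - 5*V (u(y, V) = V*(-5) - 1 = -5*V - 1 = -1 - 5*V)
N(M, L) = 6/(-1 - 5*L)
7*3 + N(2, 1) = 7*3 - 6/(1 + 5*1) = 21 - 6/(1 + 5) = 21 - 6/6 = 21 - 6*⅙ = 21 - 1 = 20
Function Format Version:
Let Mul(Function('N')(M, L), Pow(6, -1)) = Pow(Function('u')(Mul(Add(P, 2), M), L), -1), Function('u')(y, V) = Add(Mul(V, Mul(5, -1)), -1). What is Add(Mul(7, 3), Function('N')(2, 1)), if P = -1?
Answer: 20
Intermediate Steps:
Function('u')(y, V) = Add(-1, Mul(-5, V)) (Function('u')(y, V) = Add(Mul(V, -5), -1) = Add(Mul(-5, V), -1) = Add(-1, Mul(-5, V)))
Function('N')(M, L) = Mul(6, Pow(Add(-1, Mul(-5, L)), -1))
Add(Mul(7, 3), Function('N')(2, 1)) = Add(Mul(7, 3), Mul(-6, Pow(Add(1, Mul(5, 1)), -1))) = Add(21, Mul(-6, Pow(Add(1, 5), -1))) = Add(21, Mul(-6, Pow(6, -1))) = Add(21, Mul(-6, Rational(1, 6))) = Add(21, -1) = 20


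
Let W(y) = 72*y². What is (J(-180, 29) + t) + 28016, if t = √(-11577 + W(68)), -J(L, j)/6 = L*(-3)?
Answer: 24776 + √321351 ≈ 25343.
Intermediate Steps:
J(L, j) = 18*L (J(L, j) = -6*L*(-3) = -(-18)*L = 18*L)
t = √321351 (t = √(-11577 + 72*68²) = √(-11577 + 72*4624) = √(-11577 + 332928) = √321351 ≈ 566.88)
(J(-180, 29) + t) + 28016 = (18*(-180) + √321351) + 28016 = (-3240 + √321351) + 28016 = 24776 + √321351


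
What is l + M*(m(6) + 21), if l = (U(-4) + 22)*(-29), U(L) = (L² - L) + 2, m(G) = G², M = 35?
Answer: 719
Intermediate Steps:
U(L) = 2 + L² - L
l = -1276 (l = ((2 + (-4)² - 1*(-4)) + 22)*(-29) = ((2 + 16 + 4) + 22)*(-29) = (22 + 22)*(-29) = 44*(-29) = -1276)
l + M*(m(6) + 21) = -1276 + 35*(6² + 21) = -1276 + 35*(36 + 21) = -1276 + 35*57 = -1276 + 1995 = 719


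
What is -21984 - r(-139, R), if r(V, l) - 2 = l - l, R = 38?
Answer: -21986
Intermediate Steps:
r(V, l) = 2 (r(V, l) = 2 + (l - l) = 2 + 0 = 2)
-21984 - r(-139, R) = -21984 - 1*2 = -21984 - 2 = -21986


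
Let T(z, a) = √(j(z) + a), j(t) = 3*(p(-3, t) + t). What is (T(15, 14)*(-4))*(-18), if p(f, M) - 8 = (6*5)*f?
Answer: 72*I*√187 ≈ 984.58*I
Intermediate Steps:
p(f, M) = 8 + 30*f (p(f, M) = 8 + (6*5)*f = 8 + 30*f)
j(t) = -246 + 3*t (j(t) = 3*((8 + 30*(-3)) + t) = 3*((8 - 90) + t) = 3*(-82 + t) = -246 + 3*t)
T(z, a) = √(-246 + a + 3*z) (T(z, a) = √((-246 + 3*z) + a) = √(-246 + a + 3*z))
(T(15, 14)*(-4))*(-18) = (√(-246 + 14 + 3*15)*(-4))*(-18) = (√(-246 + 14 + 45)*(-4))*(-18) = (√(-187)*(-4))*(-18) = ((I*√187)*(-4))*(-18) = -4*I*√187*(-18) = 72*I*√187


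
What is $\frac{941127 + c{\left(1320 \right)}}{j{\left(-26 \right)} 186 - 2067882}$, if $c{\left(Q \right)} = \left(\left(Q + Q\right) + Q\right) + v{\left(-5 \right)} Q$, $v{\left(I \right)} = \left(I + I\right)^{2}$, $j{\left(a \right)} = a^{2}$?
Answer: $- \frac{359029}{647382} \approx -0.55459$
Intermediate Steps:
$v{\left(I \right)} = 4 I^{2}$ ($v{\left(I \right)} = \left(2 I\right)^{2} = 4 I^{2}$)
$c{\left(Q \right)} = 103 Q$ ($c{\left(Q \right)} = \left(\left(Q + Q\right) + Q\right) + 4 \left(-5\right)^{2} Q = \left(2 Q + Q\right) + 4 \cdot 25 Q = 3 Q + 100 Q = 103 Q$)
$\frac{941127 + c{\left(1320 \right)}}{j{\left(-26 \right)} 186 - 2067882} = \frac{941127 + 103 \cdot 1320}{\left(-26\right)^{2} \cdot 186 - 2067882} = \frac{941127 + 135960}{676 \cdot 186 - 2067882} = \frac{1077087}{125736 - 2067882} = \frac{1077087}{-1942146} = 1077087 \left(- \frac{1}{1942146}\right) = - \frac{359029}{647382}$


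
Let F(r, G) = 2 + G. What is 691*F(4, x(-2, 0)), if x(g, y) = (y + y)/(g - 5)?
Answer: 1382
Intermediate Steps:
x(g, y) = 2*y/(-5 + g) (x(g, y) = (2*y)/(-5 + g) = 2*y/(-5 + g))
691*F(4, x(-2, 0)) = 691*(2 + 2*0/(-5 - 2)) = 691*(2 + 2*0/(-7)) = 691*(2 + 2*0*(-⅐)) = 691*(2 + 0) = 691*2 = 1382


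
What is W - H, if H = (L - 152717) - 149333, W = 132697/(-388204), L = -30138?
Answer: 128956577655/388204 ≈ 3.3219e+5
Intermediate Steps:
W = -132697/388204 (W = 132697*(-1/388204) = -132697/388204 ≈ -0.34182)
H = -332188 (H = (-30138 - 152717) - 149333 = -182855 - 149333 = -332188)
W - H = -132697/388204 - 1*(-332188) = -132697/388204 + 332188 = 128956577655/388204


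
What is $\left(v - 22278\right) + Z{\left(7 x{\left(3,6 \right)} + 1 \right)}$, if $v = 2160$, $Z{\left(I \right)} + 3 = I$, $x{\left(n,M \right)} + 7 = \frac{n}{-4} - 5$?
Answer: $- \frac{80837}{4} \approx -20209.0$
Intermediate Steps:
$x{\left(n,M \right)} = -12 - \frac{n}{4}$ ($x{\left(n,M \right)} = -7 + \left(\frac{n}{-4} - 5\right) = -7 + \left(n \left(- \frac{1}{4}\right) - 5\right) = -7 - \left(5 + \frac{n}{4}\right) = -12 - \frac{n}{4}$)
$Z{\left(I \right)} = -3 + I$
$\left(v - 22278\right) + Z{\left(7 x{\left(3,6 \right)} + 1 \right)} = \left(2160 - 22278\right) + \left(-3 + \left(7 \left(-12 - \frac{3}{4}\right) + 1\right)\right) = -20118 + \left(-3 + \left(7 \left(-12 - \frac{3}{4}\right) + 1\right)\right) = -20118 + \left(-3 + \left(7 \left(- \frac{51}{4}\right) + 1\right)\right) = -20118 + \left(-3 + \left(- \frac{357}{4} + 1\right)\right) = -20118 - \frac{365}{4} = - \frac{80837}{4}$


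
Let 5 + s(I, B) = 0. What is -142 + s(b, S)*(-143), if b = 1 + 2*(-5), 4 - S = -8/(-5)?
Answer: 573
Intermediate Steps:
S = 12/5 (S = 4 - (-8)/(-5) = 4 - (-8)*(-1)/5 = 4 - 1*8/5 = 4 - 8/5 = 12/5 ≈ 2.4000)
b = -9 (b = 1 - 10 = -9)
s(I, B) = -5 (s(I, B) = -5 + 0 = -5)
-142 + s(b, S)*(-143) = -142 - 5*(-143) = -142 + 715 = 573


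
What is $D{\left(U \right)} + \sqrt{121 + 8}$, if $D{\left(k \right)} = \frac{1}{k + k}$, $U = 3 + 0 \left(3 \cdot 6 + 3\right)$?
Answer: $\frac{1}{6} + \sqrt{129} \approx 11.524$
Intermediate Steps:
$U = 3$ ($U = 3 + 0 \left(18 + 3\right) = 3 + 0 \cdot 21 = 3 + 0 = 3$)
$D{\left(k \right)} = \frac{1}{2 k}$
$D{\left(U \right)} + \sqrt{121 + 8} = \frac{1}{2 \cdot 3} + \sqrt{121 + 8} = \frac{1}{2} \cdot \frac{1}{3} + \sqrt{129} = \frac{1}{6} + \sqrt{129}$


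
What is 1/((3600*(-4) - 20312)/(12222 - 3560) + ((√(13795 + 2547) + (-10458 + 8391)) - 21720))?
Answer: -446261272343/10616698691493747 - 18757561*√16342/10616698691493747 ≈ -4.2260e-5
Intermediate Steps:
1/((3600*(-4) - 20312)/(12222 - 3560) + ((√(13795 + 2547) + (-10458 + 8391)) - 21720)) = 1/((-14400 - 20312)/8662 + ((√16342 - 2067) - 21720)) = 1/(-34712*1/8662 + ((-2067 + √16342) - 21720)) = 1/(-17356/4331 + (-23787 + √16342)) = 1/(-103038853/4331 + √16342)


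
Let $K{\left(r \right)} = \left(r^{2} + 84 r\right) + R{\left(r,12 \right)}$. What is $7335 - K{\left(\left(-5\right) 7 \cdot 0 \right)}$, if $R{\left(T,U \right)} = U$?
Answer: $7323$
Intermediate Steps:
$K{\left(r \right)} = 12 + r^{2} + 84 r$ ($K{\left(r \right)} = \left(r^{2} + 84 r\right) + 12 = 12 + r^{2} + 84 r$)
$7335 - K{\left(\left(-5\right) 7 \cdot 0 \right)} = 7335 - \left(12 + \left(\left(-5\right) 7 \cdot 0\right)^{2} + 84 \left(-5\right) 7 \cdot 0\right) = 7335 - \left(12 + \left(\left(-35\right) 0\right)^{2} + 84 \left(\left(-35\right) 0\right)\right) = 7335 - \left(12 + 0^{2} + 84 \cdot 0\right) = 7335 - \left(12 + 0 + 0\right) = 7335 - 12 = 7323$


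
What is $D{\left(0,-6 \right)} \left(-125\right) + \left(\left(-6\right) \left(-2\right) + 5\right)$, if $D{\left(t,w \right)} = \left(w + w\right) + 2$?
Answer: $1267$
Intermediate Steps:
$D{\left(t,w \right)} = 2 + 2 w$ ($D{\left(t,w \right)} = 2 w + 2 = 2 + 2 w$)
$D{\left(0,-6 \right)} \left(-125\right) + \left(\left(-6\right) \left(-2\right) + 5\right) = \left(2 + 2 \left(-6\right)\right) \left(-125\right) + \left(\left(-6\right) \left(-2\right) + 5\right) = \left(2 - 12\right) \left(-125\right) + \left(12 + 5\right) = \left(-10\right) \left(-125\right) + 17 = 1250 + 17 = 1267$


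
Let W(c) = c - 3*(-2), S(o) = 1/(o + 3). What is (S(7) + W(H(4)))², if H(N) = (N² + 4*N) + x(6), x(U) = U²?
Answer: 549081/100 ≈ 5490.8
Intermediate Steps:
S(o) = 1/(3 + o)
H(N) = 36 + N² + 4*N (H(N) = (N² + 4*N) + 6² = (N² + 4*N) + 36 = 36 + N² + 4*N)
W(c) = 6 + c (W(c) = c + 6 = 6 + c)
(S(7) + W(H(4)))² = (1/(3 + 7) + (6 + (36 + 4² + 4*4)))² = (1/10 + (6 + (36 + 16 + 16)))² = (⅒ + (6 + 68))² = (⅒ + 74)² = (741/10)² = 549081/100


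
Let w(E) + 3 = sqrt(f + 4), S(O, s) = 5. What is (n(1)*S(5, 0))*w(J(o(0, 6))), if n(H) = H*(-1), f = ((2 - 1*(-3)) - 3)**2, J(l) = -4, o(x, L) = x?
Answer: 15 - 10*sqrt(2) ≈ 0.85786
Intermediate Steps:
f = 4 (f = ((2 + 3) - 3)**2 = (5 - 3)**2 = 2**2 = 4)
w(E) = -3 + 2*sqrt(2) (w(E) = -3 + sqrt(4 + 4) = -3 + sqrt(8) = -3 + 2*sqrt(2))
n(H) = -H
(n(1)*S(5, 0))*w(J(o(0, 6))) = (-1*1*5)*(-3 + 2*sqrt(2)) = (-1*5)*(-3 + 2*sqrt(2)) = -5*(-3 + 2*sqrt(2)) = 15 - 10*sqrt(2)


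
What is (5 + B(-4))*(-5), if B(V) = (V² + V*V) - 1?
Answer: -180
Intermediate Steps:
B(V) = -1 + 2*V² (B(V) = (V² + V²) - 1 = 2*V² - 1 = -1 + 2*V²)
(5 + B(-4))*(-5) = (5 + (-1 + 2*(-4)²))*(-5) = (5 + (-1 + 2*16))*(-5) = (5 + (-1 + 32))*(-5) = (5 + 31)*(-5) = 36*(-5) = -180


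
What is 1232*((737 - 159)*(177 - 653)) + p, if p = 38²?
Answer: -338956252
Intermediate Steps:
p = 1444
1232*((737 - 159)*(177 - 653)) + p = 1232*((737 - 159)*(177 - 653)) + 1444 = 1232*(578*(-476)) + 1444 = 1232*(-275128) + 1444 = -338957696 + 1444 = -338956252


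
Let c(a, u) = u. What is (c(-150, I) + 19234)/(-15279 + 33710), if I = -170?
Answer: 19064/18431 ≈ 1.0343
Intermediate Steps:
(c(-150, I) + 19234)/(-15279 + 33710) = (-170 + 19234)/(-15279 + 33710) = 19064/18431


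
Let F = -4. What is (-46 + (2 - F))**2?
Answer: 1600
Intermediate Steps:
(-46 + (2 - F))**2 = (-46 + (2 - 1*(-4)))**2 = (-46 + (2 + 4))**2 = (-46 + 6)**2 = (-40)**2 = 1600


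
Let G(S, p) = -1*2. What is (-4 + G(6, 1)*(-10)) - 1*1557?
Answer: -1541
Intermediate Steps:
G(S, p) = -2
(-4 + G(6, 1)*(-10)) - 1*1557 = (-4 - 2*(-10)) - 1*1557 = (-4 + 20) - 1557 = 16 - 1557 = -1541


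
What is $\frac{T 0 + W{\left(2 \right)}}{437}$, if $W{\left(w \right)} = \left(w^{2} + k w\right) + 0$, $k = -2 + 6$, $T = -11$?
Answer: $\frac{12}{437} \approx 0.02746$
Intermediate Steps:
$k = 4$
$W{\left(w \right)} = w^{2} + 4 w$ ($W{\left(w \right)} = \left(w^{2} + 4 w\right) + 0 = w^{2} + 4 w$)
$\frac{T 0 + W{\left(2 \right)}}{437} = \frac{\left(-11\right) 0 + 2 \left(4 + 2\right)}{437} = \left(0 + 2 \cdot 6\right) \frac{1}{437} = \left(0 + 12\right) \frac{1}{437} = 12 \cdot \frac{1}{437} = \frac{12}{437}$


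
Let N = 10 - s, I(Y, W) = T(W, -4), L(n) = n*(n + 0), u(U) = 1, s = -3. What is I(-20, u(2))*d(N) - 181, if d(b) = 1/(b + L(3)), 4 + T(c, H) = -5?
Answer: -3991/22 ≈ -181.41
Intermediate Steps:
T(c, H) = -9 (T(c, H) = -4 - 5 = -9)
L(n) = n**2 (L(n) = n*n = n**2)
I(Y, W) = -9
N = 13 (N = 10 - 1*(-3) = 10 + 3 = 13)
d(b) = 1/(9 + b) (d(b) = 1/(b + 3**2) = 1/(b + 9) = 1/(9 + b))
I(-20, u(2))*d(N) - 181 = -9/(9 + 13) - 181 = -9/22 - 181 = -3991/22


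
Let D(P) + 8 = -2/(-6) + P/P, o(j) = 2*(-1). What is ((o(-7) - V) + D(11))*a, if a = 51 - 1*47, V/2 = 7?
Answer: -272/3 ≈ -90.667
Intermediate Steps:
V = 14 (V = 2*7 = 14)
o(j) = -2
a = 4 (a = 51 - 47 = 4)
D(P) = -20/3 (D(P) = -8 + (-2/(-6) + P/P) = -8 + (-2*(-⅙) + 1) = -8 + (⅓ + 1) = -8 + 4/3 = -20/3)
((o(-7) - V) + D(11))*a = ((-2 - 1*14) - 20/3)*4 = ((-2 - 14) - 20/3)*4 = (-16 - 20/3)*4 = -68/3*4 = -272/3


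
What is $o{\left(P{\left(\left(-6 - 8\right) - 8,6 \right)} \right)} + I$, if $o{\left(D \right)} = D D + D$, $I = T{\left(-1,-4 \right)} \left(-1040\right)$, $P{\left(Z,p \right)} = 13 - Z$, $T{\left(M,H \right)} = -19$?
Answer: $21020$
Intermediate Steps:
$I = 19760$ ($I = \left(-19\right) \left(-1040\right) = 19760$)
$o{\left(D \right)} = D + D^{2}$ ($o{\left(D \right)} = D^{2} + D = D + D^{2}$)
$o{\left(P{\left(\left(-6 - 8\right) - 8,6 \right)} \right)} + I = \left(13 - \left(\left(-6 - 8\right) - 8\right)\right) \left(1 + \left(13 - \left(\left(-6 - 8\right) - 8\right)\right)\right) + 19760 = \left(13 - \left(-14 - 8\right)\right) \left(1 + \left(13 - \left(-14 - 8\right)\right)\right) + 19760 = \left(13 - -22\right) \left(1 + \left(13 - -22\right)\right) + 19760 = \left(13 + 22\right) \left(1 + \left(13 + 22\right)\right) + 19760 = 35 \left(1 + 35\right) + 19760 = 35 \cdot 36 + 19760 = 1260 + 19760 = 21020$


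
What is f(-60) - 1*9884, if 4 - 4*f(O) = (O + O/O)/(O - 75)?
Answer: -5336879/540 ≈ -9883.1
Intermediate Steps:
f(O) = 1 - (1 + O)/(4*(-75 + O)) (f(O) = 1 - (O + O/O)/(4*(O - 75)) = 1 - (O + 1)/(4*(-75 + O)) = 1 - (1 + O)/(4*(-75 + O)))
f(-60) - 1*9884 = (-301 + 3*(-60))/(4*(-75 - 60)) - 1*9884 = (¼)*(-301 - 180)/(-135) - 9884 = (¼)*(-1/135)*(-481) - 9884 = 481/540 - 9884 = -5336879/540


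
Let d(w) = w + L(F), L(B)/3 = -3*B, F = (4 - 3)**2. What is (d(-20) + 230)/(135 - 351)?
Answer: -67/72 ≈ -0.93056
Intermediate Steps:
F = 1 (F = 1**2 = 1)
L(B) = -9*B (L(B) = 3*(-3*B) = -9*B)
d(w) = -9 + w (d(w) = w - 9*1 = w - 9 = -9 + w)
(d(-20) + 230)/(135 - 351) = ((-9 - 20) + 230)/(135 - 351) = (-29 + 230)/(-216) = 201*(-1/216) = -67/72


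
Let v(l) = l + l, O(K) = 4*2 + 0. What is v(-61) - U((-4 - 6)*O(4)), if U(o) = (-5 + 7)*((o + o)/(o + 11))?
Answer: -8738/69 ≈ -126.64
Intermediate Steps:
O(K) = 8 (O(K) = 8 + 0 = 8)
U(o) = 4*o/(11 + o) (U(o) = 2*((2*o)/(11 + o)) = 2*(2*o/(11 + o)) = 4*o/(11 + o))
v(l) = 2*l
v(-61) - U((-4 - 6)*O(4)) = 2*(-61) - 4*(-4 - 6)*8/(11 + (-4 - 6)*8) = -122 - 4*(-10*8)/(11 - 10*8) = -122 - 4*(-80)/(11 - 80) = -122 - 4*(-80)/(-69) = -122 - 4*(-80)*(-1)/69 = -122 - 1*320/69 = -122 - 320/69 = -8738/69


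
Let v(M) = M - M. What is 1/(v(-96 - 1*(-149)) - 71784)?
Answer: -1/71784 ≈ -1.3931e-5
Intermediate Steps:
v(M) = 0
1/(v(-96 - 1*(-149)) - 71784) = 1/(0 - 71784) = 1/(-71784) = -1/71784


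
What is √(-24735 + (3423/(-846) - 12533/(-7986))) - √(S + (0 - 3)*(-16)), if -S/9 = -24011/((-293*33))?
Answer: -√266448633/3223 + I*√7200528349245/17061 ≈ -5.0646 + 157.28*I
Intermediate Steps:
S = -72033/3223 (S = -(-216099)/((-293*33)) = -(-216099)/(-9669) = -(-216099)*(-1)/9669 = -9*24011/9669 = -72033/3223 ≈ -22.350)
√(-24735 + (3423/(-846) - 12533/(-7986))) - √(S + (0 - 3)*(-16)) = √(-24735 + (3423/(-846) - 12533/(-7986))) - √(-72033/3223 + (0 - 3)*(-16)) = √(-24735 + (3423*(-1/846) - 12533*(-1/7986))) - √(-72033/3223 - 3*(-16)) = √(-24735 + (-1141/282 + 12533/7986)) - √(-72033/3223 + 48) = √(-24735 - 464810/187671) - √(82671/3223) = √(-4642506995/187671) - √266448633/3223 = I*√7200528349245/17061 - √266448633/3223 = -√266448633/3223 + I*√7200528349245/17061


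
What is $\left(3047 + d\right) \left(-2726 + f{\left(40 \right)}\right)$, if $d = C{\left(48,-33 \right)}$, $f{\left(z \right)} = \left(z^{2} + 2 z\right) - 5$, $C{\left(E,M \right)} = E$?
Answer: $-3252845$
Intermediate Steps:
$f{\left(z \right)} = -5 + z^{2} + 2 z$
$d = 48$
$\left(3047 + d\right) \left(-2726 + f{\left(40 \right)}\right) = \left(3047 + 48\right) \left(-2726 + \left(-5 + 40^{2} + 2 \cdot 40\right)\right) = 3095 \left(-2726 + \left(-5 + 1600 + 80\right)\right) = 3095 \left(-2726 + 1675\right) = 3095 \left(-1051\right) = -3252845$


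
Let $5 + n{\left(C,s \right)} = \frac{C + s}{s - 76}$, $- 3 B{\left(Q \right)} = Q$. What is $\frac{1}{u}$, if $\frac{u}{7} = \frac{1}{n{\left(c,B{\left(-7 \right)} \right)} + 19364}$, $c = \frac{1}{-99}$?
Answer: $\frac{141184957}{51051} \approx 2765.6$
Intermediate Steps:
$B{\left(Q \right)} = - \frac{Q}{3}$
$c = - \frac{1}{99} \approx -0.010101$
$n{\left(C,s \right)} = -5 + \frac{C + s}{-76 + s}$ ($n{\left(C,s \right)} = -5 + \frac{C + s}{s - 76} = -5 + \frac{C + s}{-76 + s}$)
$u = \frac{51051}{141184957}$ ($u = \frac{7}{\frac{380 - \frac{1}{99} - 4 \left(\left(- \frac{1}{3}\right) \left(-7\right)\right)}{-76 - - \frac{7}{3}} + 19364} = \frac{7}{\frac{380 - \frac{1}{99} - \frac{28}{3}}{-76 + \frac{7}{3}} + 19364} = \frac{7}{\frac{380 - \frac{1}{99} - \frac{28}{3}}{- \frac{221}{3}} + 19364} = \frac{7}{\left(- \frac{3}{221}\right) \frac{36695}{99} + 19364} = \frac{7}{- \frac{36695}{7293} + 19364} = \frac{7}{\frac{141184957}{7293}} = 7 \cdot \frac{7293}{141184957} = \frac{51051}{141184957} \approx 0.00036159$)
$\frac{1}{u} = \frac{1}{\frac{51051}{141184957}} = \frac{141184957}{51051}$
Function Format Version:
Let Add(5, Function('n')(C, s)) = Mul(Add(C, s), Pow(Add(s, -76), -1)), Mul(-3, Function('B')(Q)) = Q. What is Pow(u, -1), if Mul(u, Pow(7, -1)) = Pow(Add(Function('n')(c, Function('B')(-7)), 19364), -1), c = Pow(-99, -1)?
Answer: Rational(141184957, 51051) ≈ 2765.6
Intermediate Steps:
Function('B')(Q) = Mul(Rational(-1, 3), Q)
c = Rational(-1, 99) ≈ -0.010101
Function('n')(C, s) = Add(-5, Mul(Pow(Add(-76, s), -1), Add(C, s))) (Function('n')(C, s) = Add(-5, Mul(Add(C, s), Pow(Add(s, -76), -1))) = Add(-5, Mul(Add(C, s), Pow(Add(-76, s), -1))) = Add(-5, Mul(Pow(Add(-76, s), -1), Add(C, s))))
u = Rational(51051, 141184957) (u = Mul(7, Pow(Add(Mul(Pow(Add(-76, Mul(Rational(-1, 3), -7)), -1), Add(380, Rational(-1, 99), Mul(-4, Mul(Rational(-1, 3), -7)))), 19364), -1)) = Mul(7, Pow(Add(Mul(Pow(Add(-76, Rational(7, 3)), -1), Add(380, Rational(-1, 99), Mul(-4, Rational(7, 3)))), 19364), -1)) = Mul(7, Pow(Add(Mul(Pow(Rational(-221, 3), -1), Add(380, Rational(-1, 99), Rational(-28, 3))), 19364), -1)) = Mul(7, Pow(Add(Mul(Rational(-3, 221), Rational(36695, 99)), 19364), -1)) = Mul(7, Pow(Add(Rational(-36695, 7293), 19364), -1)) = Mul(7, Pow(Rational(141184957, 7293), -1)) = Mul(7, Rational(7293, 141184957)) = Rational(51051, 141184957) ≈ 0.00036159)
Pow(u, -1) = Pow(Rational(51051, 141184957), -1) = Rational(141184957, 51051)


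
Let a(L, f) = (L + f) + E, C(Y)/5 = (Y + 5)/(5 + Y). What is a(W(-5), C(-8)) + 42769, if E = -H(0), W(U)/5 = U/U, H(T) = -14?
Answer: 42793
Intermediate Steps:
C(Y) = 5 (C(Y) = 5*((Y + 5)/(5 + Y)) = 5*((5 + Y)/(5 + Y)) = 5*1 = 5)
W(U) = 5 (W(U) = 5*(U/U) = 5*1 = 5)
E = 14 (E = -1*(-14) = 14)
a(L, f) = 14 + L + f (a(L, f) = (L + f) + 14 = 14 + L + f)
a(W(-5), C(-8)) + 42769 = (14 + 5 + 5) + 42769 = 24 + 42769 = 42793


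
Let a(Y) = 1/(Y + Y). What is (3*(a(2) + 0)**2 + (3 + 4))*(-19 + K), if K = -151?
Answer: -9775/8 ≈ -1221.9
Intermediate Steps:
a(Y) = 1/(2*Y)
(3*(a(2) + 0)**2 + (3 + 4))*(-19 + K) = (3*((1/2)/2 + 0)**2 + (3 + 4))*(-19 - 151) = (3*((1/2)*(1/2) + 0)**2 + 7)*(-170) = (3*(1/4 + 0)**2 + 7)*(-170) = (3*(1/4)**2 + 7)*(-170) = (3*(1/16) + 7)*(-170) = (3/16 + 7)*(-170) = (115/16)*(-170) = -9775/8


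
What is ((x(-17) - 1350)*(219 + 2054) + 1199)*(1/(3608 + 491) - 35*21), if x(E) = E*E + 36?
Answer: 7015600582264/4099 ≈ 1.7115e+9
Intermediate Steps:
x(E) = 36 + E² (x(E) = E² + 36 = 36 + E²)
((x(-17) - 1350)*(219 + 2054) + 1199)*(1/(3608 + 491) - 35*21) = (((36 + (-17)²) - 1350)*(219 + 2054) + 1199)*(1/(3608 + 491) - 35*21) = (((36 + 289) - 1350)*2273 + 1199)*(1/4099 - 735) = ((325 - 1350)*2273 + 1199)*(1/4099 - 735) = (-1025*2273 + 1199)*(-3012764/4099) = (-2329825 + 1199)*(-3012764/4099) = -2328626*(-3012764/4099) = 7015600582264/4099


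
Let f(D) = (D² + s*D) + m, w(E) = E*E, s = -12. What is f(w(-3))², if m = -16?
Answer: 1849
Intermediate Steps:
w(E) = E²
f(D) = -16 + D² - 12*D (f(D) = (D² - 12*D) - 16 = -16 + D² - 12*D)
f(w(-3))² = (-16 + ((-3)²)² - 12*(-3)²)² = (-16 + 9² - 12*9)² = (-16 + 81 - 108)² = (-43)² = 1849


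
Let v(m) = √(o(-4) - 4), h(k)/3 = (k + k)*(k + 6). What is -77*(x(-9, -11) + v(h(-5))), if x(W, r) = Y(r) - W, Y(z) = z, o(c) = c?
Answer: 154 - 154*I*√2 ≈ 154.0 - 217.79*I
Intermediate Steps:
h(k) = 6*k*(6 + k) (h(k) = 3*((k + k)*(k + 6)) = 3*((2*k)*(6 + k)) = 3*(2*k*(6 + k)) = 6*k*(6 + k))
x(W, r) = r - W
v(m) = 2*I*√2 (v(m) = √(-4 - 4) = √(-8) = 2*I*√2)
-77*(x(-9, -11) + v(h(-5))) = -77*((-11 - 1*(-9)) + 2*I*√2) = -77*((-11 + 9) + 2*I*√2) = -77*(-2 + 2*I*√2) = 154 - 154*I*√2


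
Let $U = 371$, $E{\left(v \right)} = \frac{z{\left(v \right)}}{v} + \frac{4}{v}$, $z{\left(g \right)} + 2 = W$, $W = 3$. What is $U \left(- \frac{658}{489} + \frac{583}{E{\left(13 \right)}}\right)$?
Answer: $\frac{1373754011}{2445} \approx 5.6186 \cdot 10^{5}$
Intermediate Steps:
$z{\left(g \right)} = 1$ ($z{\left(g \right)} = -2 + 3 = 1$)
$E{\left(v \right)} = \frac{5}{v}$ ($E{\left(v \right)} = 1 \frac{1}{v} + \frac{4}{v} = \frac{1}{v} + \frac{4}{v} = \frac{5}{v}$)
$U \left(- \frac{658}{489} + \frac{583}{E{\left(13 \right)}}\right) = 371 \left(- \frac{658}{489} + \frac{583}{5 \cdot \frac{1}{13}}\right) = 371 \left(\left(-658\right) \frac{1}{489} + \frac{583}{5 \cdot \frac{1}{13}}\right) = 371 \left(- \frac{658}{489} + \frac{583}{\frac{5}{13}}\right) = 371 \left(- \frac{658}{489} + 583 \cdot \frac{13}{5}\right) = 371 \left(- \frac{658}{489} + \frac{7579}{5}\right) = 371 \cdot \frac{3702841}{2445} = \frac{1373754011}{2445}$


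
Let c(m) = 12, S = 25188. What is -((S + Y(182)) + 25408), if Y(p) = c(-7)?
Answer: -50608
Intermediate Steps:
Y(p) = 12
-((S + Y(182)) + 25408) = -((25188 + 12) + 25408) = -(25200 + 25408) = -1*50608 = -50608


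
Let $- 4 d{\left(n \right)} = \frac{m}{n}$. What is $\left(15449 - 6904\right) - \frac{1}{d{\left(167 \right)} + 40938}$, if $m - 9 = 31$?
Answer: $\frac{58419054453}{6836636} \approx 8545.0$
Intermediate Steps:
$m = 40$ ($m = 9 + 31 = 40$)
$d{\left(n \right)} = - \frac{10}{n}$ ($d{\left(n \right)} = - \frac{40 \frac{1}{n}}{4} = - \frac{10}{n}$)
$\left(15449 - 6904\right) - \frac{1}{d{\left(167 \right)} + 40938} = \left(15449 - 6904\right) - \frac{1}{- \frac{10}{167} + 40938} = 8545 - \frac{1}{\left(-10\right) \frac{1}{167} + 40938} = 8545 - \frac{1}{- \frac{10}{167} + 40938} = 8545 - \frac{1}{\frac{6836636}{167}} = 8545 - \frac{167}{6836636} = \frac{58419054453}{6836636}$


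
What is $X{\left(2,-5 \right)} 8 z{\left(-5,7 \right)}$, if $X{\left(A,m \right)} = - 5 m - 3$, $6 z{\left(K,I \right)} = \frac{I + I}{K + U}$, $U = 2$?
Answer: $- \frac{1232}{9} \approx -136.89$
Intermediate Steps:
$z{\left(K,I \right)} = \frac{I}{3 \left(2 + K\right)}$ ($z{\left(K,I \right)} = \frac{\left(I + I\right) \frac{1}{K + 2}}{6} = \frac{2 I \frac{1}{2 + K}}{6} = \frac{I}{3 \left(2 + K\right)}$)
$X{\left(A,m \right)} = -3 - 5 m$
$X{\left(2,-5 \right)} 8 z{\left(-5,7 \right)} = \left(-3 - -25\right) 8 \cdot \frac{1}{3} \cdot 7 \frac{1}{2 - 5} = \left(-3 + 25\right) 8 \cdot \frac{1}{3} \cdot 7 \frac{1}{-3} = 22 \cdot 8 \cdot \frac{1}{3} \cdot 7 \left(- \frac{1}{3}\right) = 176 \left(- \frac{7}{9}\right) = - \frac{1232}{9}$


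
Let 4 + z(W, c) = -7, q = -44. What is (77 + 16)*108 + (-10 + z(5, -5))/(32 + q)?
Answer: 40183/4 ≈ 10046.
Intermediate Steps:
z(W, c) = -11 (z(W, c) = -4 - 7 = -11)
(77 + 16)*108 + (-10 + z(5, -5))/(32 + q) = (77 + 16)*108 + (-10 - 11)/(32 - 44) = 93*108 - 21/(-12) = 10044 - 21*(-1/12) = 10044 + 7/4 = 40183/4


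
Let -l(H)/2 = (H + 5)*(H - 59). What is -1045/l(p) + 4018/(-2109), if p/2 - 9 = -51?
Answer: -8052617/4331886 ≈ -1.8589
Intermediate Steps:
p = -84 (p = 18 + 2*(-51) = 18 - 102 = -84)
l(H) = -2*(-59 + H)*(5 + H) (l(H) = -2*(H + 5)*(H - 59) = -2*(5 + H)*(-59 + H) = -2*(-59 + H)*(5 + H))
-1045/l(p) + 4018/(-2109) = -1045/(590 - 2*(-84)² + 108*(-84)) + 4018/(-2109) = -1045/(590 - 2*7056 - 9072) + 4018*(-1/2109) = -1045/(590 - 14112 - 9072) - 4018/2109 = -1045/(-22594) - 4018/2109 = -1045*(-1/22594) - 4018/2109 = 95/2054 - 4018/2109 = -8052617/4331886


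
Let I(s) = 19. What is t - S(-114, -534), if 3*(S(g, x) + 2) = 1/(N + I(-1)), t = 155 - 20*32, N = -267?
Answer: -359351/744 ≈ -483.00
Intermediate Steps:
t = -485 (t = 155 - 640 = -485)
S(g, x) = -1489/744 (S(g, x) = -2 + 1/(3*(-267 + 19)) = -2 + (1/3)/(-248) = -2 + (1/3)*(-1/248) = -2 - 1/744 = -1489/744)
t - S(-114, -534) = -485 - 1*(-1489/744) = -485 + 1489/744 = -359351/744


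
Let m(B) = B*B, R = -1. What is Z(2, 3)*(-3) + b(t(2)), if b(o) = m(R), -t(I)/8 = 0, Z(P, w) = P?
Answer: -5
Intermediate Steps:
t(I) = 0 (t(I) = -8*0 = 0)
m(B) = B**2
b(o) = 1 (b(o) = (-1)**2 = 1)
Z(2, 3)*(-3) + b(t(2)) = 2*(-3) + 1 = -6 + 1 = -5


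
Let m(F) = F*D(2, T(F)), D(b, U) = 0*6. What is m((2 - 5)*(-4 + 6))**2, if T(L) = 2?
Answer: 0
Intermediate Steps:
D(b, U) = 0
m(F) = 0 (m(F) = F*0 = 0)
m((2 - 5)*(-4 + 6))**2 = 0**2 = 0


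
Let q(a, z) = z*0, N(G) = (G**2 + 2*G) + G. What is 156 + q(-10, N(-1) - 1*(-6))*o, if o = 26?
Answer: 156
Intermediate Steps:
N(G) = G**2 + 3*G
q(a, z) = 0
156 + q(-10, N(-1) - 1*(-6))*o = 156 + 0*26 = 156 + 0 = 156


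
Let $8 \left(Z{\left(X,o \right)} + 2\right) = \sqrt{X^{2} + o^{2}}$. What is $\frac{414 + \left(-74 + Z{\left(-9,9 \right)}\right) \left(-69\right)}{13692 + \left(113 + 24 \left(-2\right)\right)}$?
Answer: $\frac{5658}{13757} - \frac{621 \sqrt{2}}{110056} \approx 0.4033$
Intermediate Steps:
$Z{\left(X,o \right)} = -2 + \frac{\sqrt{X^{2} + o^{2}}}{8}$
$\frac{414 + \left(-74 + Z{\left(-9,9 \right)}\right) \left(-69\right)}{13692 + \left(113 + 24 \left(-2\right)\right)} = \frac{414 + \left(-74 - \left(2 - \frac{\sqrt{\left(-9\right)^{2} + 9^{2}}}{8}\right)\right) \left(-69\right)}{13692 + \left(113 + 24 \left(-2\right)\right)} = \frac{414 + \left(-74 - \left(2 - \frac{\sqrt{81 + 81}}{8}\right)\right) \left(-69\right)}{13692 + \left(113 - 48\right)} = \frac{414 + \left(-74 - \left(2 - \frac{\sqrt{162}}{8}\right)\right) \left(-69\right)}{13692 + 65} = \frac{414 + \left(-74 - \left(2 - \frac{9 \sqrt{2}}{8}\right)\right) \left(-69\right)}{13757} = \left(414 + \left(-74 - \left(2 - \frac{9 \sqrt{2}}{8}\right)\right) \left(-69\right)\right) \frac{1}{13757} = \left(414 + \left(-76 + \frac{9 \sqrt{2}}{8}\right) \left(-69\right)\right) \frac{1}{13757} = \left(414 + \left(5244 - \frac{621 \sqrt{2}}{8}\right)\right) \frac{1}{13757} = \left(5658 - \frac{621 \sqrt{2}}{8}\right) \frac{1}{13757} = \frac{5658}{13757} - \frac{621 \sqrt{2}}{110056}$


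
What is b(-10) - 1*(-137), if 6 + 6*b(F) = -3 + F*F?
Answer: 913/6 ≈ 152.17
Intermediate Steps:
b(F) = -3/2 + F²/6 (b(F) = -1 + (-3 + F*F)/6 = -1 + (-3 + F²)/6 = -1 + (-½ + F²/6) = -3/2 + F²/6)
b(-10) - 1*(-137) = (-3/2 + (⅙)*(-10)²) - 1*(-137) = (-3/2 + (⅙)*100) + 137 = (-3/2 + 50/3) + 137 = 91/6 + 137 = 913/6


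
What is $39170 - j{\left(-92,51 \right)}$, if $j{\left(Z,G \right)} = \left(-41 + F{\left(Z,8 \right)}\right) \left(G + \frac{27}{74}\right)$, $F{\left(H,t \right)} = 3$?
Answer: $\frac{1521509}{37} \approx 41122.0$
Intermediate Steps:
$j{\left(Z,G \right)} = - \frac{513}{37} - 38 G$ ($j{\left(Z,G \right)} = \left(-41 + 3\right) \left(G + \frac{27}{74}\right) = - 38 \left(G + 27 \cdot \frac{1}{74}\right) = - 38 \left(G + \frac{27}{74}\right) = - 38 \left(\frac{27}{74} + G\right) = - \frac{513}{37} - 38 G$)
$39170 - j{\left(-92,51 \right)} = 39170 - \left(- \frac{513}{37} - 1938\right) = 39170 - - \frac{72219}{37} = 39170 + \frac{72219}{37} = \frac{1521509}{37}$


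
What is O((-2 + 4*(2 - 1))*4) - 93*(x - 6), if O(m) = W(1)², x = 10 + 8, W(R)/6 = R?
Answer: -1080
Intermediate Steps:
W(R) = 6*R
x = 18
O(m) = 36 (O(m) = (6*1)² = 6² = 36)
O((-2 + 4*(2 - 1))*4) - 93*(x - 6) = 36 - 93*(18 - 6) = 36 - 93*12 = 36 - 1*1116 = 36 - 1116 = -1080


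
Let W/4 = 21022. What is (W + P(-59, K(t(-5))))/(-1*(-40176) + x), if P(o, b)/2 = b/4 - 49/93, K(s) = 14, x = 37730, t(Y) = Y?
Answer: 7820737/7245258 ≈ 1.0794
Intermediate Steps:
W = 84088 (W = 4*21022 = 84088)
P(o, b) = -98/93 + b/2 (P(o, b) = 2*(b/4 - 49/93) = 2*(-49/93 + b/4) = -98/93 + b/2)
(W + P(-59, K(t(-5))))/(-1*(-40176) + x) = (84088 + (-98/93 + (½)*14))/(-1*(-40176) + 37730) = (84088 + (-98/93 + 7))/(40176 + 37730) = (84088 + 553/93)/77906 = (7820737/93)*(1/77906) = 7820737/7245258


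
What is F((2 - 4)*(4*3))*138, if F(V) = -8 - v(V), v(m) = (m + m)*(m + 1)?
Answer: -153456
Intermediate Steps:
v(m) = 2*m*(1 + m) (v(m) = (2*m)*(1 + m) = 2*m*(1 + m))
F(V) = -8 - 2*V*(1 + V)
F((2 - 4)*(4*3))*138 = (-8 - 2*(2 - 4)*(4*3)*(1 + (2 - 4)*(4*3)))*138 = (-8 - 2*(-2*12)*(1 - 2*12))*138 = (-8 - 2*(-24)*(1 - 24))*138 = (-8 - 2*(-24)*(-23))*138 = (-8 - 1104)*138 = -1112*138 = -153456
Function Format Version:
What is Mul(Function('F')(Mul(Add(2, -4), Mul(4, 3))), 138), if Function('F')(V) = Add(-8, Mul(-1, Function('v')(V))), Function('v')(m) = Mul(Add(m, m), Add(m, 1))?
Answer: -153456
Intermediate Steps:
Function('v')(m) = Mul(2, m, Add(1, m)) (Function('v')(m) = Mul(Mul(2, m), Add(1, m)) = Mul(2, m, Add(1, m)))
Function('F')(V) = Add(-8, Mul(-2, V, Add(1, V))) (Function('F')(V) = Add(-8, Mul(-1, Mul(2, V, Add(1, V)))) = Add(-8, Mul(-2, V, Add(1, V))))
Mul(Function('F')(Mul(Add(2, -4), Mul(4, 3))), 138) = Mul(Add(-8, Mul(-2, Mul(Add(2, -4), Mul(4, 3)), Add(1, Mul(Add(2, -4), Mul(4, 3))))), 138) = Mul(Add(-8, Mul(-2, Mul(-2, 12), Add(1, Mul(-2, 12)))), 138) = Mul(Add(-8, Mul(-2, -24, Add(1, -24))), 138) = Mul(Add(-8, Mul(-2, -24, -23)), 138) = Mul(Add(-8, -1104), 138) = Mul(-1112, 138) = -153456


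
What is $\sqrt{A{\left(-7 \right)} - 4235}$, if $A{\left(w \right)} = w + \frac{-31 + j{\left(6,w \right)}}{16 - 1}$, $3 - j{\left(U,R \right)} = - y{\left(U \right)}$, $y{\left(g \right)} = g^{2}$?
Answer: $\frac{i \sqrt{954330}}{15} \approx 65.127 i$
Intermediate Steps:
$j{\left(U,R \right)} = 3 + U^{2}$ ($j{\left(U,R \right)} = 3 - - U^{2} = 3 + U^{2}$)
$A{\left(w \right)} = \frac{8}{15} + w$ ($A{\left(w \right)} = w + \frac{-31 + \left(3 + 6^{2}\right)}{16 - 1} = w + \frac{-31 + \left(3 + 36\right)}{15} = w + \left(-31 + 39\right) \frac{1}{15} = w + 8 \cdot \frac{1}{15} = w + \frac{8}{15} = \frac{8}{15} + w$)
$\sqrt{A{\left(-7 \right)} - 4235} = \sqrt{\left(\frac{8}{15} - 7\right) - 4235} = \sqrt{- \frac{97}{15} - 4235} = \sqrt{- \frac{63622}{15}} = \frac{i \sqrt{954330}}{15}$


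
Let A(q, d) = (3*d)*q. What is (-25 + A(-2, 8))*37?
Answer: -2701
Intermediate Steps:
A(q, d) = 3*d*q
(-25 + A(-2, 8))*37 = (-25 + 3*8*(-2))*37 = (-25 - 48)*37 = -73*37 = -2701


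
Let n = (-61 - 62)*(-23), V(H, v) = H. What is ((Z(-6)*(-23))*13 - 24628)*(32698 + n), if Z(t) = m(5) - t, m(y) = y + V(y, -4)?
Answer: -1044920124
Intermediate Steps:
m(y) = 2*y (m(y) = y + y = 2*y)
Z(t) = 10 - t (Z(t) = 2*5 - t = 10 - t)
n = 2829 (n = -123*(-23) = 2829)
((Z(-6)*(-23))*13 - 24628)*(32698 + n) = (((10 - 1*(-6))*(-23))*13 - 24628)*(32698 + 2829) = (((10 + 6)*(-23))*13 - 24628)*35527 = ((16*(-23))*13 - 24628)*35527 = (-368*13 - 24628)*35527 = (-4784 - 24628)*35527 = -29412*35527 = -1044920124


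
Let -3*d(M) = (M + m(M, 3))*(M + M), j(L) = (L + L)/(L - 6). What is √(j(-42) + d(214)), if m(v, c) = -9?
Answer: I*√1052817/6 ≈ 171.01*I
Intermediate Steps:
j(L) = 2*L/(-6 + L) (j(L) = (2*L)/(-6 + L) = 2*L/(-6 + L))
d(M) = -2*M*(-9 + M)/3 (d(M) = -(M - 9)*(M + M)/3 = -(-9 + M)*2*M/3 = -2*M*(-9 + M)/3)
√(j(-42) + d(214)) = √(2*(-42)/(-6 - 42) + (⅔)*214*(9 - 1*214)) = √(2*(-42)/(-48) + (⅔)*214*(9 - 214)) = √(2*(-42)*(-1/48) + (⅔)*214*(-205)) = √(7/4 - 87740/3) = √(-350939/12) = I*√1052817/6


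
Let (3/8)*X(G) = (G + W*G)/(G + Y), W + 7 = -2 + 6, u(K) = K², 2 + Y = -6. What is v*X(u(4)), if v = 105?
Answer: -1120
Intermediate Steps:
Y = -8 (Y = -2 - 6 = -8)
W = -3 (W = -7 + (-2 + 6) = -7 + 4 = -3)
X(G) = -16*G/(3*(-8 + G)) (X(G) = 8*((G - 3*G)/(G - 8))/3 = 8*((-2*G)/(-8 + G))/3 = 8*(-2*G/(-8 + G))/3 = -16*G/(3*(-8 + G)))
v*X(u(4)) = 105*(-16*4²/(-24 + 3*4²)) = 105*(-16*16/(-24 + 3*16)) = 105*(-16*16/(-24 + 48)) = 105*(-16*16/24) = 105*(-16*16*1/24) = 105*(-32/3) = -1120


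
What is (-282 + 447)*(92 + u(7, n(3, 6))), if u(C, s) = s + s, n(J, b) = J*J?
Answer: 18150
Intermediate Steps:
n(J, b) = J²
u(C, s) = 2*s
(-282 + 447)*(92 + u(7, n(3, 6))) = (-282 + 447)*(92 + 2*3²) = 165*(92 + 2*9) = 165*(92 + 18) = 165*110 = 18150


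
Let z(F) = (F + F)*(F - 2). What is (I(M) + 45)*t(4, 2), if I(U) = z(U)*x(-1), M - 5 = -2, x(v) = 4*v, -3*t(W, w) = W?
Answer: -28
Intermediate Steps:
t(W, w) = -W/3
z(F) = 2*F*(-2 + F) (z(F) = (2*F)*(-2 + F) = 2*F*(-2 + F))
M = 3 (M = 5 - 2 = 3)
I(U) = -8*U*(-2 + U) (I(U) = (2*U*(-2 + U))*(4*(-1)) = (2*U*(-2 + U))*(-4) = -8*U*(-2 + U))
(I(M) + 45)*t(4, 2) = (8*3*(2 - 1*3) + 45)*(-1/3*4) = (8*3*(2 - 3) + 45)*(-4/3) = (8*3*(-1) + 45)*(-4/3) = (-24 + 45)*(-4/3) = 21*(-4/3) = -28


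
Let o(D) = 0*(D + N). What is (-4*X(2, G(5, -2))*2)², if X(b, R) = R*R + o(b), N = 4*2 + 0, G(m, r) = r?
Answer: 1024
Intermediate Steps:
N = 8 (N = 8 + 0 = 8)
o(D) = 0 (o(D) = 0*(D + 8) = 0*(8 + D) = 0)
X(b, R) = R² (X(b, R) = R*R + 0 = R² + 0 = R²)
(-4*X(2, G(5, -2))*2)² = (-4*(-2)²*2)² = (-4*4*2)² = (-16*2)² = (-32)² = 1024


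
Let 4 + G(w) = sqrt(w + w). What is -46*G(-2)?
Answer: 184 - 92*I ≈ 184.0 - 92.0*I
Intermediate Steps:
G(w) = -4 + sqrt(2)*sqrt(w) (G(w) = -4 + sqrt(w + w) = -4 + sqrt(2*w) = -4 + sqrt(2)*sqrt(w))
-46*G(-2) = -46*(-4 + sqrt(2)*sqrt(-2)) = -46*(-4 + sqrt(2)*(I*sqrt(2))) = -46*(-4 + 2*I) = 184 - 92*I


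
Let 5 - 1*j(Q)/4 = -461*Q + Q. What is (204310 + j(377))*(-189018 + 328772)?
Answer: 125500489540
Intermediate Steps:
j(Q) = 20 + 1840*Q (j(Q) = 20 - 4*(-461*Q + Q) = 20 - (-1840)*Q = 20 + 1840*Q)
(204310 + j(377))*(-189018 + 328772) = (204310 + (20 + 1840*377))*(-189018 + 328772) = (204310 + (20 + 693680))*139754 = (204310 + 693700)*139754 = 898010*139754 = 125500489540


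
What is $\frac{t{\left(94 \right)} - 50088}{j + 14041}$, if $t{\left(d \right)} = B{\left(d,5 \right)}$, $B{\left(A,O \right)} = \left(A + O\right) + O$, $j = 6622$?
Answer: $- \frac{49984}{20663} \approx -2.419$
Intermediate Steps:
$B{\left(A,O \right)} = A + 2 O$
$t{\left(d \right)} = 10 + d$ ($t{\left(d \right)} = d + 2 \cdot 5 = d + 10 = 10 + d$)
$\frac{t{\left(94 \right)} - 50088}{j + 14041} = \frac{\left(10 + 94\right) - 50088}{6622 + 14041} = \frac{104 - 50088}{20663} = \left(-49984\right) \frac{1}{20663} = - \frac{49984}{20663}$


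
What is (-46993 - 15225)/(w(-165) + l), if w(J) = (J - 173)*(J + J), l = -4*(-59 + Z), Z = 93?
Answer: -31109/55702 ≈ -0.55849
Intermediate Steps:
l = -136 (l = -4*(-59 + 93) = -4*34 = -136)
w(J) = 2*J*(-173 + J) (w(J) = (-173 + J)*(2*J) = 2*J*(-173 + J))
(-46993 - 15225)/(w(-165) + l) = (-46993 - 15225)/(2*(-165)*(-173 - 165) - 136) = -62218/(2*(-165)*(-338) - 136) = -62218/(111540 - 136) = -62218/111404 = -62218*1/111404 = -31109/55702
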